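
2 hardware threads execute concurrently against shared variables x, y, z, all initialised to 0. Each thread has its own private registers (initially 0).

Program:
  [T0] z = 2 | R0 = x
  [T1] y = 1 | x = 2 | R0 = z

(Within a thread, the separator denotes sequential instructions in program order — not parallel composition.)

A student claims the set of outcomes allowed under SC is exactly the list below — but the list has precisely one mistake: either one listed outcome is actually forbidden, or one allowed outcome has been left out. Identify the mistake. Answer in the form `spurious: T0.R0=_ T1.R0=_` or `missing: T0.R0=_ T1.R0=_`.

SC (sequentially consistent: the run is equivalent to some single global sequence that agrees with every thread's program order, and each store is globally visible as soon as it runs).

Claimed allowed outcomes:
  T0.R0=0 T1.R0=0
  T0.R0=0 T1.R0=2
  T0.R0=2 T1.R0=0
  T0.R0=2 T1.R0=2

outcome vector order: (T0.R0,T1.R0)
SC: 3 outcomes — {02; 20; 22}
claimed∖SC = {00}

spurious: T0.R0=0 T1.R0=0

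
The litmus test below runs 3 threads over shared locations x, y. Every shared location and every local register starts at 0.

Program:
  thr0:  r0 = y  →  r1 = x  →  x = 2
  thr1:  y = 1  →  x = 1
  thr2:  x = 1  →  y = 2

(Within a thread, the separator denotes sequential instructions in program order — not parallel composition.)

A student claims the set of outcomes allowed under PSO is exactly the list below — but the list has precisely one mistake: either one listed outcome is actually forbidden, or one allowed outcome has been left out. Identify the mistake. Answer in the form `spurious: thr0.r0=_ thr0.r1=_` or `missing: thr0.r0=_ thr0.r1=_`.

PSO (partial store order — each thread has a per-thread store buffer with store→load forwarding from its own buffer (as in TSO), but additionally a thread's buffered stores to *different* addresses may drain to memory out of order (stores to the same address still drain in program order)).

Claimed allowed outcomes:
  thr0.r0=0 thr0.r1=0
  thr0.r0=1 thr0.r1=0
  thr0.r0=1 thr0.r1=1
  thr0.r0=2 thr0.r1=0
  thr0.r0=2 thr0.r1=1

outcome vector order: (thr0.r0,thr0.r1)
PSO: 6 outcomes — {<0 0> <0 1> <1 0> <1 1> <2 0> <2 1>}
PSO∖claimed = {<0 1>}

missing: thr0.r0=0 thr0.r1=1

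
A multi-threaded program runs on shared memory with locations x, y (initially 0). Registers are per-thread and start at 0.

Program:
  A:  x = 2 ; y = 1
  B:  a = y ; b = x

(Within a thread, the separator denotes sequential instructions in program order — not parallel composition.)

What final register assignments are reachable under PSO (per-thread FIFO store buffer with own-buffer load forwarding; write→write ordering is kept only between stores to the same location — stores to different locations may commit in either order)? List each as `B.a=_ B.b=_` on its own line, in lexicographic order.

B.a=0 B.b=0
B.a=0 B.b=2
B.a=1 B.b=0
B.a=1 B.b=2

outcome vector order: (B.a,B.b)
|PSO outcomes| = 4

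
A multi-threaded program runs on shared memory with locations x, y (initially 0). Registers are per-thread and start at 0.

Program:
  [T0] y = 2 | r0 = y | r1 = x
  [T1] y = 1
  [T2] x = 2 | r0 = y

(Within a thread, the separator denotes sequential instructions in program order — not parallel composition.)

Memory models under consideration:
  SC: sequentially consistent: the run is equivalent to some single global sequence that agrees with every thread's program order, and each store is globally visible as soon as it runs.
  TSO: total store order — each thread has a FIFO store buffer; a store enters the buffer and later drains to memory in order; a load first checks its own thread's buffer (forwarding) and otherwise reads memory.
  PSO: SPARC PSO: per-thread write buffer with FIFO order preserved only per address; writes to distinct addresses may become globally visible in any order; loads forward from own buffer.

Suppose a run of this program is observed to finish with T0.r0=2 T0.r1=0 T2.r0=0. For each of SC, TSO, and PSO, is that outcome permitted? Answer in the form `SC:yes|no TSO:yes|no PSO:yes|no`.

SC:no TSO:yes PSO:yes

outcome vector order: (T0.r0,T0.r1,T2.r0)
[SC] allowed = {<1 0 1>, <1 2 0>, <1 2 1>, <1 2 2>, <2 0 1>, <2 0 2>, <2 2 0>, <2 2 1>, <2 2 2>}
[TSO] allowed = {<1 0 0>, <1 0 1>, <1 0 2>, <1 2 0>, <1 2 1>, <1 2 2>, <2 0 0>, <2 0 1>, <2 0 2>, <2 2 0>, <2 2 1>, <2 2 2>}
[PSO] allowed = {<1 0 0>, <1 0 1>, <1 0 2>, <1 2 0>, <1 2 1>, <1 2 2>, <2 0 0>, <2 0 1>, <2 0 2>, <2 2 0>, <2 2 1>, <2 2 2>}
target <2 0 0> ∈ {TSO,PSO}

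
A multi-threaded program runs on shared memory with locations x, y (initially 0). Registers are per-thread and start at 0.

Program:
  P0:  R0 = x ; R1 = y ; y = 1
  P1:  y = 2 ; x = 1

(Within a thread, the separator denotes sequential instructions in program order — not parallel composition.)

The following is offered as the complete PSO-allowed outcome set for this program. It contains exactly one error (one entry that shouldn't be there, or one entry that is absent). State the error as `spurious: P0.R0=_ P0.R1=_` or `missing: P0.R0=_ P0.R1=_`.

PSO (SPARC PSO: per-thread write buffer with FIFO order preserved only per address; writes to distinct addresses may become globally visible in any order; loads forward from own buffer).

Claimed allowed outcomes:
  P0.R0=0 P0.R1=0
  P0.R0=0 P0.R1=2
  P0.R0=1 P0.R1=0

outcome vector order: (P0.R0,P0.R1)
[PSO] allowed = {<0 0>; <0 2>; <1 0>; <1 2>}
PSO∖claimed = {<1 2>}

missing: P0.R0=1 P0.R1=2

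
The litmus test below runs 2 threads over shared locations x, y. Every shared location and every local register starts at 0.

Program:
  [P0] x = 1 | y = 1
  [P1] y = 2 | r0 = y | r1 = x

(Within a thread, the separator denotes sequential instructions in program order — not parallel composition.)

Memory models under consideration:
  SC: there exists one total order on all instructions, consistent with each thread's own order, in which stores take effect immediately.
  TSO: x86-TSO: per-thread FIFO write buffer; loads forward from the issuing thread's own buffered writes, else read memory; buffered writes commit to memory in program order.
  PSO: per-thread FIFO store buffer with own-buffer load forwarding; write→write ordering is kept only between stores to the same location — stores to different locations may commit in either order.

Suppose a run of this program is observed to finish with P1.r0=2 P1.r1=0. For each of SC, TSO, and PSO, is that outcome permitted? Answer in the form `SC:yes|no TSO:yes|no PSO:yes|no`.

SC:yes TSO:yes PSO:yes

outcome vector order: (P1.r0,P1.r1)
SC (3): 1/1 2/0 2/1
TSO (3): 1/1 2/0 2/1
PSO (4): 1/0 1/1 2/0 2/1
target 2/0 ∈ {SC,TSO,PSO}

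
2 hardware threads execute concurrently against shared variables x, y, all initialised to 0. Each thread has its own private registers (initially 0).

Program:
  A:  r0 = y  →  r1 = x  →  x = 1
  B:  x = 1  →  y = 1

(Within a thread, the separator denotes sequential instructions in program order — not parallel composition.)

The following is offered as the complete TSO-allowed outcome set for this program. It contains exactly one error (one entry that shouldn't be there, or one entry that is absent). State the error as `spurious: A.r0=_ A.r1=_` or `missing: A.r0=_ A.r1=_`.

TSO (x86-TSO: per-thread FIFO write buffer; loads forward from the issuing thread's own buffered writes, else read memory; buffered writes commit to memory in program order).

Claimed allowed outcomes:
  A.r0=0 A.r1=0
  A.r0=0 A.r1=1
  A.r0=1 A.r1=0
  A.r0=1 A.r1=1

spurious: A.r0=1 A.r1=0

outcome vector order: (A.r0,A.r1)
[TSO] allowed = {0/0 0/1 1/1}
claimed∖TSO = {1/0}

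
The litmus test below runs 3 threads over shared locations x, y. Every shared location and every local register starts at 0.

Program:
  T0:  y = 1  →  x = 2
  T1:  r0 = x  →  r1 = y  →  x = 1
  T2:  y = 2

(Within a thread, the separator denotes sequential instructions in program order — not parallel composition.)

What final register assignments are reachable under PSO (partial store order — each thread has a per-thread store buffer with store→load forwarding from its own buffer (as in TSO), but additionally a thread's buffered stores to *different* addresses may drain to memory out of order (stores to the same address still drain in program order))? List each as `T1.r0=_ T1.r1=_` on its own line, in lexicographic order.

outcome vector order: (T1.r0,T1.r1)
|PSO outcomes| = 6

T1.r0=0 T1.r1=0
T1.r0=0 T1.r1=1
T1.r0=0 T1.r1=2
T1.r0=2 T1.r1=0
T1.r0=2 T1.r1=1
T1.r0=2 T1.r1=2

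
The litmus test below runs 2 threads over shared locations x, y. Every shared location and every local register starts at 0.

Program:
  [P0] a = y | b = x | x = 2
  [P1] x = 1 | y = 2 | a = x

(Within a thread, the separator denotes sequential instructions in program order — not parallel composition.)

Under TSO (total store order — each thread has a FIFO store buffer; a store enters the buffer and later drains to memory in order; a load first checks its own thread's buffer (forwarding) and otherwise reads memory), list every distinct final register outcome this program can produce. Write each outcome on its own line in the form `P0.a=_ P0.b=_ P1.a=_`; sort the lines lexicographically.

P0.a=0 P0.b=0 P1.a=1
P0.a=0 P0.b=0 P1.a=2
P0.a=0 P0.b=1 P1.a=1
P0.a=0 P0.b=1 P1.a=2
P0.a=2 P0.b=1 P1.a=1
P0.a=2 P0.b=1 P1.a=2

outcome vector order: (P0.a,P0.b,P1.a)
|TSO outcomes| = 6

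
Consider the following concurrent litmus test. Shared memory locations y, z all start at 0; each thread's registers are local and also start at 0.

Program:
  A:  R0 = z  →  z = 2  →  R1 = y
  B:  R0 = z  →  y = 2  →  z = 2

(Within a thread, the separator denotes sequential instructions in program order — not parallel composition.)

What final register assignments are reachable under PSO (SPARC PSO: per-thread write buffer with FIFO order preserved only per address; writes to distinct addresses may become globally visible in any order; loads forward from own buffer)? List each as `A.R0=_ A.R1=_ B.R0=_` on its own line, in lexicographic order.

A.R0=0 A.R1=0 B.R0=0
A.R0=0 A.R1=0 B.R0=2
A.R0=0 A.R1=2 B.R0=0
A.R0=0 A.R1=2 B.R0=2
A.R0=2 A.R1=0 B.R0=0
A.R0=2 A.R1=2 B.R0=0

outcome vector order: (A.R0,A.R1,B.R0)
|PSO outcomes| = 6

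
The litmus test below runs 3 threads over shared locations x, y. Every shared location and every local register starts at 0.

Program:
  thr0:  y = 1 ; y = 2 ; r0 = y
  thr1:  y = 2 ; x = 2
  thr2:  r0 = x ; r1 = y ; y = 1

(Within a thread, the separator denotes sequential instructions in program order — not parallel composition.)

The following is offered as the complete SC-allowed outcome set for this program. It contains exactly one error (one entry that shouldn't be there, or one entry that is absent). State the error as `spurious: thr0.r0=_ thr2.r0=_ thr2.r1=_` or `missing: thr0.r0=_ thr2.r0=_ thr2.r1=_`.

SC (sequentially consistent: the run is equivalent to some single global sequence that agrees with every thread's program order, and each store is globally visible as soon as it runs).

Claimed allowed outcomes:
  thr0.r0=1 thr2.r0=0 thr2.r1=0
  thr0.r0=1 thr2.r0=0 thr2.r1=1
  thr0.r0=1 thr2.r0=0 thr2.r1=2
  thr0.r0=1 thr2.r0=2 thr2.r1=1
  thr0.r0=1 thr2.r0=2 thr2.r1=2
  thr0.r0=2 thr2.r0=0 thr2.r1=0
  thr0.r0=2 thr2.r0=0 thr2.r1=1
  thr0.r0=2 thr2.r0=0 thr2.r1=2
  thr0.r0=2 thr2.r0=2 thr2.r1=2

outcome vector order: (thr0.r0,thr2.r0,thr2.r1)
under SC → (1,0,0), (1,0,1), (1,0,2), (1,2,1), (1,2,2), (2,0,0), (2,0,1), (2,0,2), (2,2,1), (2,2,2)
SC∖claimed = {(2,2,1)}

missing: thr0.r0=2 thr2.r0=2 thr2.r1=1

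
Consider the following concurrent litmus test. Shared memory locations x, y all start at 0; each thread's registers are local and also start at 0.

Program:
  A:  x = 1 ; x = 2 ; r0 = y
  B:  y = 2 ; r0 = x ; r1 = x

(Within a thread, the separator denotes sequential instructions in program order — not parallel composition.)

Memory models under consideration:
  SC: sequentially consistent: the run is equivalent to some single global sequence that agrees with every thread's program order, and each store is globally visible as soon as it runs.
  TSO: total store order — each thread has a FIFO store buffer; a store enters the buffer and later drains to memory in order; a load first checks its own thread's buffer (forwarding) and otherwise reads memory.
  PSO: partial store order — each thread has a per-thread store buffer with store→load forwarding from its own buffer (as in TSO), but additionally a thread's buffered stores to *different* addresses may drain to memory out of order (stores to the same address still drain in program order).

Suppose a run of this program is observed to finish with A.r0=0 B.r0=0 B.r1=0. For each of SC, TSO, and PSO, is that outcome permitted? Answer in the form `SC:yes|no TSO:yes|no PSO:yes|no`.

SC:no TSO:yes PSO:yes

outcome vector order: (A.r0,B.r0,B.r1)
under SC → 022 200 201 202 211 212 222
under TSO → 000 001 002 011 012 022 200 201 202 211 212 222
under PSO → 000 001 002 011 012 022 200 201 202 211 212 222
target 000 ∈ {TSO,PSO}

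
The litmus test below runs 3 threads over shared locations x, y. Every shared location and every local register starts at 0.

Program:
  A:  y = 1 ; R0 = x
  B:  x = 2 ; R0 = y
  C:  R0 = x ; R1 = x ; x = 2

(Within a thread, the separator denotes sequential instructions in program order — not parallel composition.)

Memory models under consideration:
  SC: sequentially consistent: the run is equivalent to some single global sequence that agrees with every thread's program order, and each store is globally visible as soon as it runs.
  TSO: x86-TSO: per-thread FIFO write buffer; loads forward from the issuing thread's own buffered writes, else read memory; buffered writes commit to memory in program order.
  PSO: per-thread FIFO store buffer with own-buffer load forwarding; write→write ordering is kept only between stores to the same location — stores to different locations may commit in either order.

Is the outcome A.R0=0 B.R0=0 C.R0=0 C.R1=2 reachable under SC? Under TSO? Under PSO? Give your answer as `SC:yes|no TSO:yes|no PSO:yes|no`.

SC:no TSO:yes PSO:yes

outcome vector order: (A.R0,B.R0,C.R0,C.R1)
SC: 9 outcomes — {0100, 0102, 0122, 2000, 2002, 2022, 2100, 2102, 2122}
TSO: 12 outcomes — {0000, 0002, 0022, 0100, 0102, 0122, 2000, 2002, 2022, 2100, 2102, 2122}
PSO: 12 outcomes — {0000, 0002, 0022, 0100, 0102, 0122, 2000, 2002, 2022, 2100, 2102, 2122}
target 0002 ∈ {TSO,PSO}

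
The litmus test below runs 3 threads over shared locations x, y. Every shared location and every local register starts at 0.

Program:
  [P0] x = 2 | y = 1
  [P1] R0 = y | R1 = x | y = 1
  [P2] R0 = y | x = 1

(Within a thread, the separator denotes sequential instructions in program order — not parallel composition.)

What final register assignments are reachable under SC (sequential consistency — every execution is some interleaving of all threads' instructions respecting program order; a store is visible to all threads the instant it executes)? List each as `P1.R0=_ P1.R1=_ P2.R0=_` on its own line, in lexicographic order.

outcome vector order: (P1.R0,P1.R1,P2.R0)
|SC outcomes| = 10

P1.R0=0 P1.R1=0 P2.R0=0
P1.R0=0 P1.R1=0 P2.R0=1
P1.R0=0 P1.R1=1 P2.R0=0
P1.R0=0 P1.R1=1 P2.R0=1
P1.R0=0 P1.R1=2 P2.R0=0
P1.R0=0 P1.R1=2 P2.R0=1
P1.R0=1 P1.R1=1 P2.R0=0
P1.R0=1 P1.R1=1 P2.R0=1
P1.R0=1 P1.R1=2 P2.R0=0
P1.R0=1 P1.R1=2 P2.R0=1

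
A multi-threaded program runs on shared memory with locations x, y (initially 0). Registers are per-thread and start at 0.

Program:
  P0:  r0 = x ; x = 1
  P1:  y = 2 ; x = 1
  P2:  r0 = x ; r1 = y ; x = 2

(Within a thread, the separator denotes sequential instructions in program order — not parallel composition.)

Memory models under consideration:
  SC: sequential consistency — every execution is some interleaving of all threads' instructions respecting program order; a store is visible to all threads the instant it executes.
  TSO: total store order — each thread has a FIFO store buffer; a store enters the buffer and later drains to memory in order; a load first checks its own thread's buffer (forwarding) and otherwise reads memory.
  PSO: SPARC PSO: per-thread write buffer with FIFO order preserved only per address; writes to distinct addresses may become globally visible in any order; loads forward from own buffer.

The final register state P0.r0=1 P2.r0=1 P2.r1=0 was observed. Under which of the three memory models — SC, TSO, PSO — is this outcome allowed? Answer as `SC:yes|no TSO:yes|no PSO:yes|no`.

SC:no TSO:no PSO:yes

outcome vector order: (P0.r0,P2.r0,P2.r1)
under SC → (0,0,0); (0,0,2); (0,1,0); (0,1,2); (1,0,0); (1,0,2); (1,1,2); (2,0,0); (2,0,2); (2,1,2)
under TSO → (0,0,0); (0,0,2); (0,1,0); (0,1,2); (1,0,0); (1,0,2); (1,1,2); (2,0,0); (2,0,2); (2,1,2)
under PSO → (0,0,0); (0,0,2); (0,1,0); (0,1,2); (1,0,0); (1,0,2); (1,1,0); (1,1,2); (2,0,0); (2,0,2); (2,1,0); (2,1,2)
target (1,1,0) ∈ {PSO}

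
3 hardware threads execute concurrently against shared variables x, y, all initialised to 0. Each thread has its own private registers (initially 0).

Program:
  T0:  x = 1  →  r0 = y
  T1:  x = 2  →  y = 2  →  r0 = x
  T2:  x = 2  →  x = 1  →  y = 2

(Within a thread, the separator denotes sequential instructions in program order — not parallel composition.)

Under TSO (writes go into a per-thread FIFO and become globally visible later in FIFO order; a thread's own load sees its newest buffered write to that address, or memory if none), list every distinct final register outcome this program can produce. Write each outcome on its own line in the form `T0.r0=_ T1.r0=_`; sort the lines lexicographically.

outcome vector order: (T0.r0,T1.r0)
|TSO outcomes| = 4

T0.r0=0 T1.r0=1
T0.r0=0 T1.r0=2
T0.r0=2 T1.r0=1
T0.r0=2 T1.r0=2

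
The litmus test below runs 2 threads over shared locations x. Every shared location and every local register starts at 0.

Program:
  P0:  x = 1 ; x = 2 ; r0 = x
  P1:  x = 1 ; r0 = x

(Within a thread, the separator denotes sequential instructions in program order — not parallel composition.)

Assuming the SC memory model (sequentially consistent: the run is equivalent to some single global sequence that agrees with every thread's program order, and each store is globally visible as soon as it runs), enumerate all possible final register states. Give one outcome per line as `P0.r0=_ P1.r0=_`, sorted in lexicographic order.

P0.r0=1 P1.r0=1
P0.r0=2 P1.r0=1
P0.r0=2 P1.r0=2

outcome vector order: (P0.r0,P1.r0)
|SC outcomes| = 3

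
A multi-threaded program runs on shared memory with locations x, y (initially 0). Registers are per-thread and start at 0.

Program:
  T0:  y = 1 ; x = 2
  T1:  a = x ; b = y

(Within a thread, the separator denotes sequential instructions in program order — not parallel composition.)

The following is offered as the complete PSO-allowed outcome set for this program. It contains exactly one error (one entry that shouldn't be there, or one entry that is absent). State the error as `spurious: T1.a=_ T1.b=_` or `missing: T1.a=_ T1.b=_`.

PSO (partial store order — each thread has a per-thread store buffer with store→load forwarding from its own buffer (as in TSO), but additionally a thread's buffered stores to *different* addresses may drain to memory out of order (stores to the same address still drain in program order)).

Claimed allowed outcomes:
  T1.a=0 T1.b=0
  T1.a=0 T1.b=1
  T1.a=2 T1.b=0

missing: T1.a=2 T1.b=1

outcome vector order: (T1.a,T1.b)
PSO: 4 outcomes — {(0,0), (0,1), (2,0), (2,1)}
PSO∖claimed = {(2,1)}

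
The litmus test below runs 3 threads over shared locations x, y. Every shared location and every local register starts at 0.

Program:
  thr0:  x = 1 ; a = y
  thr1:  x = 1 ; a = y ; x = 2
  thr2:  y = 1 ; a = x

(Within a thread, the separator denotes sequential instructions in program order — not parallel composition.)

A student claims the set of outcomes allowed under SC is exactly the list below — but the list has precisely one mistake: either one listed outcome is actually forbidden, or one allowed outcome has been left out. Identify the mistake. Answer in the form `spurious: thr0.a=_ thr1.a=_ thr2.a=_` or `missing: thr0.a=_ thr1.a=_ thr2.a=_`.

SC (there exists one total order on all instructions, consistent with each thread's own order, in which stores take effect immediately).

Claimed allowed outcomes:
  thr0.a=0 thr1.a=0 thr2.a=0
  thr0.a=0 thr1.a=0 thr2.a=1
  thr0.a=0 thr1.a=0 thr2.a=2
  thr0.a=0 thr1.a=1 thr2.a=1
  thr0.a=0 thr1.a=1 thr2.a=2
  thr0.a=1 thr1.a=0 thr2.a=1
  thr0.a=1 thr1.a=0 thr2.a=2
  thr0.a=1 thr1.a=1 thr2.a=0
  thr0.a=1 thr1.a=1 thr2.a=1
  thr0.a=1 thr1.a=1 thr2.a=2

outcome vector order: (thr0.a,thr1.a,thr2.a)
SC: 9 outcomes — {001, 002, 011, 012, 101, 102, 110, 111, 112}
claimed∖SC = {000}

spurious: thr0.a=0 thr1.a=0 thr2.a=0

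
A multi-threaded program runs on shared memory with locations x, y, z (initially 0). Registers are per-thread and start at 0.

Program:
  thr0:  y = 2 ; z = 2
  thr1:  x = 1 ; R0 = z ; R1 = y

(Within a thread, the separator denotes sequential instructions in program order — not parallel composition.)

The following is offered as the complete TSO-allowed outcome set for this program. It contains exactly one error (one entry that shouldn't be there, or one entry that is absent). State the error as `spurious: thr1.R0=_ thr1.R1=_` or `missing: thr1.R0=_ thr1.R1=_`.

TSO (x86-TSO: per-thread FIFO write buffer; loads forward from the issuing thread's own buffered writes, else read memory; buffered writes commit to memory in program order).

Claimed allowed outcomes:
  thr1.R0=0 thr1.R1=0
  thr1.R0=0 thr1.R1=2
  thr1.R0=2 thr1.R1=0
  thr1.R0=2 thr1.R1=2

spurious: thr1.R0=2 thr1.R1=0

outcome vector order: (thr1.R0,thr1.R1)
under TSO → 00; 02; 22
claimed∖TSO = {20}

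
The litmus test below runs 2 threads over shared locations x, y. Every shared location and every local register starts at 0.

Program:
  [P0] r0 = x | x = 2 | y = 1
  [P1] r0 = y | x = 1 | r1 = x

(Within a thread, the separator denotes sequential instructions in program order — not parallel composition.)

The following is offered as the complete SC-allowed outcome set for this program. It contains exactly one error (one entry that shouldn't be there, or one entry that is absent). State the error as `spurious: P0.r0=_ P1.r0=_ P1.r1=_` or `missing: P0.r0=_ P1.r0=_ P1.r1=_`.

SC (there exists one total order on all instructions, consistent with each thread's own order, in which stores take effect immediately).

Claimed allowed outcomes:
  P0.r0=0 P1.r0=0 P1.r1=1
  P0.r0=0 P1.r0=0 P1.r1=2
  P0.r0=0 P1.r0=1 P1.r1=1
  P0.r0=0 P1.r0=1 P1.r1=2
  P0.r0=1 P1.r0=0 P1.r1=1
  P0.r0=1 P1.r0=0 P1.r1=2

spurious: P0.r0=0 P1.r0=1 P1.r1=2

outcome vector order: (P0.r0,P1.r0,P1.r1)
SC (5): <0 0 1>; <0 0 2>; <0 1 1>; <1 0 1>; <1 0 2>
claimed∖SC = {<0 1 2>}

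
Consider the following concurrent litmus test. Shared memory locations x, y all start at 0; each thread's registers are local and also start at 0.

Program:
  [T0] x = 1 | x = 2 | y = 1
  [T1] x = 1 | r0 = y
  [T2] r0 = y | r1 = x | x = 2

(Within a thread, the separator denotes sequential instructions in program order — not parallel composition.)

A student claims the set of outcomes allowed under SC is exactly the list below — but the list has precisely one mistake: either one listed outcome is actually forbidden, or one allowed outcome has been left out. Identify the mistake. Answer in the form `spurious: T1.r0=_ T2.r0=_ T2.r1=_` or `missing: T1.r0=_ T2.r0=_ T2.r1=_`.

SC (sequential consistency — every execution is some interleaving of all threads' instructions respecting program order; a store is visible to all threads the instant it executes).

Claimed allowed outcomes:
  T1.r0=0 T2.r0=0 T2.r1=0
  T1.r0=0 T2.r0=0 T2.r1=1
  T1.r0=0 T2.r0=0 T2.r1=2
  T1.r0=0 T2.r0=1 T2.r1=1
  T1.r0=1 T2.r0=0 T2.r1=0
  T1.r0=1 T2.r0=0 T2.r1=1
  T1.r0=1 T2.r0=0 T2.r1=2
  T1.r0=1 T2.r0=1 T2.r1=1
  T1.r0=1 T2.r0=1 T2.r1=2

outcome vector order: (T1.r0,T2.r0,T2.r1)
SC (10): (0,0,0); (0,0,1); (0,0,2); (0,1,1); (0,1,2); (1,0,0); (1,0,1); (1,0,2); (1,1,1); (1,1,2)
SC∖claimed = {(0,1,2)}

missing: T1.r0=0 T2.r0=1 T2.r1=2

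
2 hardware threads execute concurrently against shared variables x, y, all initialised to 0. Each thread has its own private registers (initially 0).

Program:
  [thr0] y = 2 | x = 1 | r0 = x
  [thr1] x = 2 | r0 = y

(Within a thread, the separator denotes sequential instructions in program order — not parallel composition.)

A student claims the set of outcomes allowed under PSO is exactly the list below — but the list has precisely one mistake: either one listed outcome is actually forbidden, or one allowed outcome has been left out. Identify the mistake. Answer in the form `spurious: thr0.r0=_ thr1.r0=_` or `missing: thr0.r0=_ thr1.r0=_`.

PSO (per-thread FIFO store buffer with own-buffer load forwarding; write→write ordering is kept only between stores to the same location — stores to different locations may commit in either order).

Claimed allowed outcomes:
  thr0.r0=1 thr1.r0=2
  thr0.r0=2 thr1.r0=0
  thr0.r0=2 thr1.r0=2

missing: thr0.r0=1 thr1.r0=0

outcome vector order: (thr0.r0,thr1.r0)
PSO (4): (1,0), (1,2), (2,0), (2,2)
PSO∖claimed = {(1,0)}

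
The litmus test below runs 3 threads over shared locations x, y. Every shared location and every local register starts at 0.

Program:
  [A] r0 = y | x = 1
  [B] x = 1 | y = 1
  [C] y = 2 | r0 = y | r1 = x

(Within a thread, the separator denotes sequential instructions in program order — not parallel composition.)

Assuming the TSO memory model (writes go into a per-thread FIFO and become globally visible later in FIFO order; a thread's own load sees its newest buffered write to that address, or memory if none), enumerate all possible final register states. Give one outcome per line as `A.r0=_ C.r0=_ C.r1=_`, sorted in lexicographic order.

outcome vector order: (A.r0,C.r0,C.r1)
|TSO outcomes| = 9

A.r0=0 C.r0=1 C.r1=1
A.r0=0 C.r0=2 C.r1=0
A.r0=0 C.r0=2 C.r1=1
A.r0=1 C.r0=1 C.r1=1
A.r0=1 C.r0=2 C.r1=0
A.r0=1 C.r0=2 C.r1=1
A.r0=2 C.r0=1 C.r1=1
A.r0=2 C.r0=2 C.r1=0
A.r0=2 C.r0=2 C.r1=1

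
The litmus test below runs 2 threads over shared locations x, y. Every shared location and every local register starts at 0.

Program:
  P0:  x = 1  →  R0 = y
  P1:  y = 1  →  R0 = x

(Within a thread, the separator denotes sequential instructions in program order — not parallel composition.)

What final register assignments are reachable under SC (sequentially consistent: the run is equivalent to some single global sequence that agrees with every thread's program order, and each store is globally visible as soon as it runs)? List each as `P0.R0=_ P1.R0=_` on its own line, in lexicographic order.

P0.R0=0 P1.R0=1
P0.R0=1 P1.R0=0
P0.R0=1 P1.R0=1

outcome vector order: (P0.R0,P1.R0)
|SC outcomes| = 3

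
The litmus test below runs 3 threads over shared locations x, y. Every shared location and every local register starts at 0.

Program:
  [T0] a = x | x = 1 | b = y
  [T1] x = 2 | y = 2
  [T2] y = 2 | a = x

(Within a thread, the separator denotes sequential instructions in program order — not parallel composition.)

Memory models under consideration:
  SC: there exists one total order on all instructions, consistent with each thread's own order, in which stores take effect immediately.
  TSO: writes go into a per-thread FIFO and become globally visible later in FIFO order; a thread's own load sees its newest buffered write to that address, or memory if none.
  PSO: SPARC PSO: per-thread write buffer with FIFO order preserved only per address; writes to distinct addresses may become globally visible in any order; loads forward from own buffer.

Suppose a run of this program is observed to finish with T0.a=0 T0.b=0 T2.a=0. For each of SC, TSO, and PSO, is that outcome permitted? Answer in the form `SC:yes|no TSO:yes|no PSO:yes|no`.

SC:no TSO:yes PSO:yes

outcome vector order: (T0.a,T0.b,T2.a)
SC: 9 outcomes — {0/0/1; 0/0/2; 0/2/0; 0/2/1; 0/2/2; 2/0/1; 2/2/0; 2/2/1; 2/2/2}
TSO: 12 outcomes — {0/0/0; 0/0/1; 0/0/2; 0/2/0; 0/2/1; 0/2/2; 2/0/0; 2/0/1; 2/0/2; 2/2/0; 2/2/1; 2/2/2}
PSO: 12 outcomes — {0/0/0; 0/0/1; 0/0/2; 0/2/0; 0/2/1; 0/2/2; 2/0/0; 2/0/1; 2/0/2; 2/2/0; 2/2/1; 2/2/2}
target 0/0/0 ∈ {TSO,PSO}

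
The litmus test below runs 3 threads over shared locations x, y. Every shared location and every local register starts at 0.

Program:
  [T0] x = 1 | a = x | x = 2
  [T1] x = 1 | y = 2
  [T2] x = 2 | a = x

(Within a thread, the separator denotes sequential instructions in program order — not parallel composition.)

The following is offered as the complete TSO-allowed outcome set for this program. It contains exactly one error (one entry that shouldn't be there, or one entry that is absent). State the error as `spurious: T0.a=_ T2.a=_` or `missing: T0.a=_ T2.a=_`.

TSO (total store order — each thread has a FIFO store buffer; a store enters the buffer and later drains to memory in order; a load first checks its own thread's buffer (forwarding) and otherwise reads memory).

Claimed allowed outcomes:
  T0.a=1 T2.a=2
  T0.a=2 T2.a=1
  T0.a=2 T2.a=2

missing: T0.a=1 T2.a=1

outcome vector order: (T0.a,T2.a)
under TSO → 1/1, 1/2, 2/1, 2/2
TSO∖claimed = {1/1}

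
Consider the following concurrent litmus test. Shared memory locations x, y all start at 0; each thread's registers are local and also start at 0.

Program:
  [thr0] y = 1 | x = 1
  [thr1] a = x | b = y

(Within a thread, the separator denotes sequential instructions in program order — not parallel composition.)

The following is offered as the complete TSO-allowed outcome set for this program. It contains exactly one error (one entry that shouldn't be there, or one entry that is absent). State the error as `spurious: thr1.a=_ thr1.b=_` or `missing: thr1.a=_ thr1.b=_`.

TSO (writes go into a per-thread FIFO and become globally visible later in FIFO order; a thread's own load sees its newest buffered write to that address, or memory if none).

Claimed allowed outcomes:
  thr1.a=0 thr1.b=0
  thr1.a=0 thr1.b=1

outcome vector order: (thr1.a,thr1.b)
under TSO → <0 0> <0 1> <1 1>
TSO∖claimed = {<1 1>}

missing: thr1.a=1 thr1.b=1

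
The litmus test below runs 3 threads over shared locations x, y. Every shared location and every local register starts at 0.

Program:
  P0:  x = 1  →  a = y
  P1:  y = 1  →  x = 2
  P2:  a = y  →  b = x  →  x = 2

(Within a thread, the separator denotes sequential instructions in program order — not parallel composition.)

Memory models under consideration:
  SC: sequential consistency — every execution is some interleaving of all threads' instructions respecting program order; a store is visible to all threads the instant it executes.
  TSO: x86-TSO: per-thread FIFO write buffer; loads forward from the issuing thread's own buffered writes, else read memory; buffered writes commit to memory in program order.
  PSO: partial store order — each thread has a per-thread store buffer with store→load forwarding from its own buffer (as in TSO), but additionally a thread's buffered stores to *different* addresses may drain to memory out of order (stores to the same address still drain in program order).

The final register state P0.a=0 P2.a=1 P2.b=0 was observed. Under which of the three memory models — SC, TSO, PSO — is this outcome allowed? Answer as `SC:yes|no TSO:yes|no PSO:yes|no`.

outcome vector order: (P0.a,P2.a,P2.b)
under SC → 000; 001; 002; 011; 012; 100; 101; 102; 110; 111; 112
under TSO → 000; 001; 002; 010; 011; 012; 100; 101; 102; 110; 111; 112
under PSO → 000; 001; 002; 010; 011; 012; 100; 101; 102; 110; 111; 112
target 010 ∈ {TSO,PSO}

SC:no TSO:yes PSO:yes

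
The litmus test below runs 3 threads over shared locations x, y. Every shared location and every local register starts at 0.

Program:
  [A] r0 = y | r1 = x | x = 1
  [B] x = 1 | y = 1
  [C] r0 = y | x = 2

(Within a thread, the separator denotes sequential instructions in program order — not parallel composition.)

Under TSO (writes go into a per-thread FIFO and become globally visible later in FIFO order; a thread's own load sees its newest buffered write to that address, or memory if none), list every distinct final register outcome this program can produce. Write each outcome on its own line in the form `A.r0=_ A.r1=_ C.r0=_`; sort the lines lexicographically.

outcome vector order: (A.r0,A.r1,C.r0)
|TSO outcomes| = 10

A.r0=0 A.r1=0 C.r0=0
A.r0=0 A.r1=0 C.r0=1
A.r0=0 A.r1=1 C.r0=0
A.r0=0 A.r1=1 C.r0=1
A.r0=0 A.r1=2 C.r0=0
A.r0=0 A.r1=2 C.r0=1
A.r0=1 A.r1=1 C.r0=0
A.r0=1 A.r1=1 C.r0=1
A.r0=1 A.r1=2 C.r0=0
A.r0=1 A.r1=2 C.r0=1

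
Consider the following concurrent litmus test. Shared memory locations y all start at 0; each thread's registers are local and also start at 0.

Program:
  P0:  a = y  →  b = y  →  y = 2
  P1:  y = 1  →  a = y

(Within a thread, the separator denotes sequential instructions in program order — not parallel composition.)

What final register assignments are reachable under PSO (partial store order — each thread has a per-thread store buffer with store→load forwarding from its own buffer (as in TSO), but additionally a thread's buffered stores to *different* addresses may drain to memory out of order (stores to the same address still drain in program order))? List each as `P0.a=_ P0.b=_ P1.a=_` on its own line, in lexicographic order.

outcome vector order: (P0.a,P0.b,P1.a)
|PSO outcomes| = 6

P0.a=0 P0.b=0 P1.a=1
P0.a=0 P0.b=0 P1.a=2
P0.a=0 P0.b=1 P1.a=1
P0.a=0 P0.b=1 P1.a=2
P0.a=1 P0.b=1 P1.a=1
P0.a=1 P0.b=1 P1.a=2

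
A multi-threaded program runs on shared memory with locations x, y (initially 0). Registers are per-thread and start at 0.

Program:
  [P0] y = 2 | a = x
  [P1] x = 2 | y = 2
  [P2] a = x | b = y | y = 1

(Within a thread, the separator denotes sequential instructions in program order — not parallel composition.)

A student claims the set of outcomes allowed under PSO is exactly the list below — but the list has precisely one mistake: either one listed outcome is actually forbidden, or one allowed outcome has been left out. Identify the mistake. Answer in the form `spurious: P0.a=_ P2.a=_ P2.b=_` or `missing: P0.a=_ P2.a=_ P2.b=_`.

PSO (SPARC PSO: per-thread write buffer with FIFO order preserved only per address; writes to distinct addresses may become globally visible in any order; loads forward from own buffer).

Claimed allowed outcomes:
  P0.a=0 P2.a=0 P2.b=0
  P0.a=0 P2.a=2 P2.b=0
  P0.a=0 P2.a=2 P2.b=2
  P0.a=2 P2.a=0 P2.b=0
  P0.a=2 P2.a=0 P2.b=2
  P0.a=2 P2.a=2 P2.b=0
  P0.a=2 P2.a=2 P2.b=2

missing: P0.a=0 P2.a=0 P2.b=2

outcome vector order: (P0.a,P2.a,P2.b)
PSO: 8 outcomes — {(0,0,0); (0,0,2); (0,2,0); (0,2,2); (2,0,0); (2,0,2); (2,2,0); (2,2,2)}
PSO∖claimed = {(0,0,2)}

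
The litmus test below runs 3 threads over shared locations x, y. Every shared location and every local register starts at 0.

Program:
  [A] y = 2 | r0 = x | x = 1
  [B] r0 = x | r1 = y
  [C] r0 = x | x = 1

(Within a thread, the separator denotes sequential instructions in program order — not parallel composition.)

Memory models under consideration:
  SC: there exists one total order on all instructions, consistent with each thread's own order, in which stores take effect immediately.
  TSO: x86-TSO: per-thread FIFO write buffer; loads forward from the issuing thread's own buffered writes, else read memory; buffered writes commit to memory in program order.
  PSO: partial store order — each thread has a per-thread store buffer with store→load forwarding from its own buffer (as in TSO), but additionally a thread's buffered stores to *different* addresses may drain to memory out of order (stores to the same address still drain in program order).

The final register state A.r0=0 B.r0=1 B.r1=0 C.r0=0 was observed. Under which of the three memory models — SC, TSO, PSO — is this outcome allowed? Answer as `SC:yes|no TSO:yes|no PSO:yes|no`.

SC:no TSO:yes PSO:yes

outcome vector order: (A.r0,B.r0,B.r1,C.r0)
SC: 10 outcomes — {0000, 0001, 0020, 0021, 0120, 0121, 1000, 1020, 1100, 1120}
TSO: 11 outcomes — {0000, 0001, 0020, 0021, 0100, 0120, 0121, 1000, 1020, 1100, 1120}
PSO: 12 outcomes — {0000, 0001, 0020, 0021, 0100, 0101, 0120, 0121, 1000, 1020, 1100, 1120}
target 0100 ∈ {TSO,PSO}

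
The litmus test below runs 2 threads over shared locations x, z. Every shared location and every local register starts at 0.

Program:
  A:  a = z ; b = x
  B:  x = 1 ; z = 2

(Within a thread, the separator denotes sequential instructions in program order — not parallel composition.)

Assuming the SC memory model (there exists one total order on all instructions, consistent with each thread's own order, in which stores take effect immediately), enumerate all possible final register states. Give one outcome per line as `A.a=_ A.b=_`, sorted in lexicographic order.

outcome vector order: (A.a,A.b)
|SC outcomes| = 3

A.a=0 A.b=0
A.a=0 A.b=1
A.a=2 A.b=1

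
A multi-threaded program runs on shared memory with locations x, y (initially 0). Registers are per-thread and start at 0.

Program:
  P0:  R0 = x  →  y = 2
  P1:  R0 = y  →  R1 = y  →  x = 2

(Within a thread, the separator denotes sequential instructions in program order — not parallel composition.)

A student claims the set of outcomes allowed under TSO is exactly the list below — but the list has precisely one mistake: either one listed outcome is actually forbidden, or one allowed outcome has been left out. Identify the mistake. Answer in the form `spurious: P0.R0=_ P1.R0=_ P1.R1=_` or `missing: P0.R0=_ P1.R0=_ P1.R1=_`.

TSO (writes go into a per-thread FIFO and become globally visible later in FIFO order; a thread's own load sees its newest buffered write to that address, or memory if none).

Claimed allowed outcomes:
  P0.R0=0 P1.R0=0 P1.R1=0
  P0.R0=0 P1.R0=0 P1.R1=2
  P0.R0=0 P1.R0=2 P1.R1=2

outcome vector order: (P0.R0,P1.R0,P1.R1)
TSO (4): 0/0/0, 0/0/2, 0/2/2, 2/0/0
TSO∖claimed = {2/0/0}

missing: P0.R0=2 P1.R0=0 P1.R1=0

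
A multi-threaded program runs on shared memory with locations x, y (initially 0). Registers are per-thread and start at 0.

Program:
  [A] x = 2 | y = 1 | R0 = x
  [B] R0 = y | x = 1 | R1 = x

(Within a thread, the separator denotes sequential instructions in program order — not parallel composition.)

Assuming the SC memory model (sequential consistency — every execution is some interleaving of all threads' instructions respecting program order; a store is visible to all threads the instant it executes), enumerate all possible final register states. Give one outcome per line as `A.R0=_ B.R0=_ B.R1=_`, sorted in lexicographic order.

outcome vector order: (A.R0,B.R0,B.R1)
|SC outcomes| = 5

A.R0=1 B.R0=0 B.R1=1
A.R0=1 B.R0=1 B.R1=1
A.R0=2 B.R0=0 B.R1=1
A.R0=2 B.R0=0 B.R1=2
A.R0=2 B.R0=1 B.R1=1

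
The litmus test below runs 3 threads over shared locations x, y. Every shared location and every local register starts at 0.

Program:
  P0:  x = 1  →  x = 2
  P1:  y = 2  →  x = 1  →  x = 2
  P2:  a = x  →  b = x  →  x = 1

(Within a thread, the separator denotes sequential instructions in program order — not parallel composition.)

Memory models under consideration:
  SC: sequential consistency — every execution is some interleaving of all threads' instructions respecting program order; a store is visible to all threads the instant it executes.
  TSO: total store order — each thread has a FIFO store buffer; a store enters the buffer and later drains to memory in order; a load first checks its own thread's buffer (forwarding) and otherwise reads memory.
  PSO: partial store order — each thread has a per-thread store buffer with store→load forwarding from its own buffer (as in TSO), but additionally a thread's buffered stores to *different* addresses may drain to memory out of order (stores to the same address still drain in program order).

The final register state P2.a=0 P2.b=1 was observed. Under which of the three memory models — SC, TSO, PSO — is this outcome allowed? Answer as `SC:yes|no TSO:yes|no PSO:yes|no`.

SC:yes TSO:yes PSO:yes

outcome vector order: (P2.a,P2.b)
SC (7): (0,0); (0,1); (0,2); (1,1); (1,2); (2,1); (2,2)
TSO (7): (0,0); (0,1); (0,2); (1,1); (1,2); (2,1); (2,2)
PSO (7): (0,0); (0,1); (0,2); (1,1); (1,2); (2,1); (2,2)
target (0,1) ∈ {SC,TSO,PSO}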